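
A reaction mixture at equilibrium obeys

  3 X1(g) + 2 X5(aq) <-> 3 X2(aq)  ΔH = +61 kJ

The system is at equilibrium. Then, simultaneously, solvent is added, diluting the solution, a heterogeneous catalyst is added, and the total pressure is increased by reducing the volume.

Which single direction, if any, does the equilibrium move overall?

Dilution lowers every aqueous concentration by the same factor. Δn_aq = 3 − 2 = +1, so the system shifts toward the side with more dissolved moles — to the right.
A catalyst speeds both forward and reverse rates equally; it changes neither Q nor K — no shift from this change.
Gas moles: reactants 3, products 0 (Δn_gas = -3). Compression shifts the system toward the side with fewer moles of gas — to the right.
Only the nonzero effect(s) matter; the net shift is to the right.

right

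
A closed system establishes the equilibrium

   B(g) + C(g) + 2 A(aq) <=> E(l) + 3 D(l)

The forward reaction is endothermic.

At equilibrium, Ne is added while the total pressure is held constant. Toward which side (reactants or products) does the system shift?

Adding inert gas at constant total pressure expands the volume and lowers every reacting partial pressure. With Δn_gas = 0 − 2 = -2, Q moves away from K toward the side with fewer gas moles, so the system shifts toward the side with more gas moles — to the left.

left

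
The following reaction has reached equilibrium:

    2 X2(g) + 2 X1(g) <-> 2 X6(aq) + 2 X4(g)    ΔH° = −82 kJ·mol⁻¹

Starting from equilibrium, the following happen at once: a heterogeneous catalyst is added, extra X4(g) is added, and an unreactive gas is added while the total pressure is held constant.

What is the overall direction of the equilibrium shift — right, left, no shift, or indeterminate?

left

A catalyst speeds both forward and reverse rates equally; it changes neither Q nor K — no shift from this change.
Adding X4 (g), a product, drives the reaction to the left.
Adding inert gas at constant total pressure expands the volume and lowers every reacting partial pressure. With Δn_gas = 2 − 4 = -2, Q moves away from K toward the side with fewer gas moles, so the system shifts toward the side with more gas moles — to the left.
Only the nonzero effect(s) matter; the net shift is to the left.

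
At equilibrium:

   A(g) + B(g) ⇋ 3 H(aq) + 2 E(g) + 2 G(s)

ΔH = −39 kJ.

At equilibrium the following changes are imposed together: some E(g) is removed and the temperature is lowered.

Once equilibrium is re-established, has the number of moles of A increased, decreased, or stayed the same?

decreases

Removing E (g), a product, drives the reaction to the right.
The forward reaction is exothermic. Lowering T favours the exothermic direction — shift to the right.
The net shift is to the right. A is a reactant, so its amount decreases.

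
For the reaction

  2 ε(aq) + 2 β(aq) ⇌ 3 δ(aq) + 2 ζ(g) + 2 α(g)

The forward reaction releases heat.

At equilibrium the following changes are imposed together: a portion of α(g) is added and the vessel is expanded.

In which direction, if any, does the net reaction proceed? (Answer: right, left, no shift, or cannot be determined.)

cannot be determined

Adding α (g), a product, drives the reaction to the left.
Gas moles: reactants 0, products 4 (Δn_gas = +4). Expansion shifts the system toward the side with more moles of gas — to the right.
The individual effects push in opposite directions; without quantitative information the net direction cannot be determined.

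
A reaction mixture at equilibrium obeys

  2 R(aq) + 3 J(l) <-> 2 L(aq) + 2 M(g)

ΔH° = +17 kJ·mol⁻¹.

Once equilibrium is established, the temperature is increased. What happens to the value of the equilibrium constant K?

K depends on temperature via the van 't Hoff relation. The forward reaction is endothermic, so raising T increases K.

increases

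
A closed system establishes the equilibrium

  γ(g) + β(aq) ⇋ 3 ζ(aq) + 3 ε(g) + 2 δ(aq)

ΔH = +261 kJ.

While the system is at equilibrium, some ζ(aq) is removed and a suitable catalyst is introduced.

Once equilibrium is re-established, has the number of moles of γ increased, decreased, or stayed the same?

decreases

Removing ζ (aq), a product, drives the reaction to the right.
A catalyst speeds both forward and reverse rates equally; it changes neither Q nor K — no shift from this change.
The net shift is to the right. γ is a reactant, so its amount decreases.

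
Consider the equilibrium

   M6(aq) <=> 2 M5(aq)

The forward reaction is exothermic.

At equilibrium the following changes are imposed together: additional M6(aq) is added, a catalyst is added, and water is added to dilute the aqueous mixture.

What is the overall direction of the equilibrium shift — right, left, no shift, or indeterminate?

right

Adding M6 (aq), a reactant, drives the reaction to the right.
A catalyst speeds both forward and reverse rates equally; it changes neither Q nor K — no shift from this change.
Dilution lowers every aqueous concentration by the same factor. Δn_aq = 2 − 1 = +1, so the system shifts toward the side with more dissolved moles — to the right.
Only the nonzero effect(s) matter; the net shift is to the right.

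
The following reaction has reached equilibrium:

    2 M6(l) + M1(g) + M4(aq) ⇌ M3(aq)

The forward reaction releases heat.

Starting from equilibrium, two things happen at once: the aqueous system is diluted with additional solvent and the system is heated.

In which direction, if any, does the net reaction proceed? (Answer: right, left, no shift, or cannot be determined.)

Dilution scales every aqueous concentration by the same factor. Δn_aq = 1 − 1 = 0, so Q is unchanged — no shift.
The forward reaction is exothermic. Raising T favours the endothermic direction — shift to the left.
Only the nonzero effect(s) matter; the net shift is to the left.

left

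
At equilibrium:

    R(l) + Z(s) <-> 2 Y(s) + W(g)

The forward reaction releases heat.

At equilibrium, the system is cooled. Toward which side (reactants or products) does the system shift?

The forward reaction is exothermic. Lowering T favours the exothermic direction — shift to the right.

right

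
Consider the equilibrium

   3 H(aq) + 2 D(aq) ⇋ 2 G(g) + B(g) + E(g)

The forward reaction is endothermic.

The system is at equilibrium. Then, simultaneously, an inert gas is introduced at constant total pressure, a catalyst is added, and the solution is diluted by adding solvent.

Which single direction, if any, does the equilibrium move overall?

cannot be determined

Adding inert gas at constant total pressure expands the volume and lowers every reacting partial pressure. With Δn_gas = 4 − 0 = +4, Q moves away from K toward the side with fewer gas moles, so the system shifts toward the side with more gas moles — to the right.
A catalyst speeds both forward and reverse rates equally; it changes neither Q nor K — no shift from this change.
Dilution lowers every aqueous concentration by the same factor. Δn_aq = 0 − 5 = -5, so the system shifts toward the side with more dissolved moles — to the left.
The individual effects push in opposite directions; without quantitative information the net direction cannot be determined.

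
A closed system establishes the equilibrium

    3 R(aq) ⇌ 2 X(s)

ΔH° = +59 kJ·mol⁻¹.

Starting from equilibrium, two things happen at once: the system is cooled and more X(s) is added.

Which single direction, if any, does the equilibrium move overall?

The forward reaction is endothermic. Lowering T favours the exothermic direction — shift to the left.
X is a pure solid; its activity is 1 regardless of amount, so Q is unaffected — no shift from this change.
Only the nonzero effect(s) matter; the net shift is to the left.

left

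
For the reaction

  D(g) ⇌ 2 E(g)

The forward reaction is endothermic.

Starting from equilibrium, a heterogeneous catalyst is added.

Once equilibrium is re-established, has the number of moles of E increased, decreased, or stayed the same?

A catalyst speeds both forward and reverse rates equally; it changes neither Q nor K — no shift from this change.
No net shift occurs, so the amount of E is unchanged.

unchanged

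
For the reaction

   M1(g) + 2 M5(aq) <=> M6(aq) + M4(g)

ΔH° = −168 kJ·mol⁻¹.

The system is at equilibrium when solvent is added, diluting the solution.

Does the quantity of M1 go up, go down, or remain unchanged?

increases

Dilution lowers every aqueous concentration by the same factor. Δn_aq = 1 − 2 = -1, so the system shifts toward the side with more dissolved moles — to the left.
The net shift is to the left. M1 is a reactant, so its amount increases.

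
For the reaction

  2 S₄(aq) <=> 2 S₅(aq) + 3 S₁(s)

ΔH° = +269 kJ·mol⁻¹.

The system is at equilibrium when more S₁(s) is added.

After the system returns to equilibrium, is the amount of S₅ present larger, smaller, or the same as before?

S₁ is a pure solid; its activity is 1 regardless of amount, so Q is unaffected — no shift from this change.
No net shift occurs, so the amount of S₅ is unchanged.

unchanged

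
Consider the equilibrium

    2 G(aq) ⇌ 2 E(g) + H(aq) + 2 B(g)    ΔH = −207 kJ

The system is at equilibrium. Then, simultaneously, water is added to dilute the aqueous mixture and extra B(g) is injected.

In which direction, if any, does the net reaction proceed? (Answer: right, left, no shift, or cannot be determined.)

left

Dilution lowers every aqueous concentration by the same factor. Δn_aq = 1 − 2 = -1, so the system shifts toward the side with more dissolved moles — to the left.
Adding B (g), a product, drives the reaction to the left.
All effects act in the same direction — net shift to the left.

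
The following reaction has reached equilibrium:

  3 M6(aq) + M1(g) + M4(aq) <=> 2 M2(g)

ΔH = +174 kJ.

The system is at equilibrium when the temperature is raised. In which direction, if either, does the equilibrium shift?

The forward reaction is endothermic. Raising T favours the endothermic direction — shift to the right.

right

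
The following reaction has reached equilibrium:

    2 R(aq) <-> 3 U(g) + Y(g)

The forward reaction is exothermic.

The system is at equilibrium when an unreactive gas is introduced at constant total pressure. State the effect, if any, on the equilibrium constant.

unchanged

The equilibrium constant depends only on temperature. This perturbation may move the position of equilibrium, but since T is unchanged, K itself is unchanged.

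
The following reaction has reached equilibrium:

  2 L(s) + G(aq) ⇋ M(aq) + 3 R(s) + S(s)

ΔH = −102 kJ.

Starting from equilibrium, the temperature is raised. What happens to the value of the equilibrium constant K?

K depends on temperature via the van 't Hoff relation. The forward reaction is exothermic, so raising T decreases K.

decreases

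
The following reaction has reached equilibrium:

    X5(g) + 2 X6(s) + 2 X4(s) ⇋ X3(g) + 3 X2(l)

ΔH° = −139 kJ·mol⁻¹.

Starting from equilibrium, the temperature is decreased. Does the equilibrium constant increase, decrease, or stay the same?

K depends on temperature via the van 't Hoff relation. The forward reaction is exothermic, so lowering T increases K.

increases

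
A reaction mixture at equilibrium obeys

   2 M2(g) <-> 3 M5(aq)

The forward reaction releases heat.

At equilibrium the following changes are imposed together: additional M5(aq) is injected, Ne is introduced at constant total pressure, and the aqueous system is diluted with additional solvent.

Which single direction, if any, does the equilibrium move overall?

cannot be determined

Adding M5 (aq), a product, drives the reaction to the left.
Adding inert gas at constant total pressure expands the volume and lowers every reacting partial pressure. With Δn_gas = 0 − 2 = -2, Q moves away from K toward the side with fewer gas moles, so the system shifts toward the side with more gas moles — to the left.
Dilution lowers every aqueous concentration by the same factor. Δn_aq = 3 − 0 = +3, so the system shifts toward the side with more dissolved moles — to the right.
The individual effects push in opposite directions; without quantitative information the net direction cannot be determined.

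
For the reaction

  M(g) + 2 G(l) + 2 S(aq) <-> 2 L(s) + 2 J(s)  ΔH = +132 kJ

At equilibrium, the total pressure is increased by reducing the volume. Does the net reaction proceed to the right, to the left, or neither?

right

Gas moles: reactants 1, products 0 (Δn_gas = -1). Compression shifts the system toward the side with fewer moles of gas — to the right.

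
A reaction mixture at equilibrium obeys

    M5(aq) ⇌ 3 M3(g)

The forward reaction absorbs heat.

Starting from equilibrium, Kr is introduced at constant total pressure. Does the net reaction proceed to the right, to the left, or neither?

right

Adding inert gas at constant total pressure expands the volume and lowers every reacting partial pressure. With Δn_gas = 3 − 0 = +3, Q moves away from K toward the side with fewer gas moles, so the system shifts toward the side with more gas moles — to the right.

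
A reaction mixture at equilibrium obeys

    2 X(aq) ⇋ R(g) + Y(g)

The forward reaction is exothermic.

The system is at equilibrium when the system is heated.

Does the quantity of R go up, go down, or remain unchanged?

The forward reaction is exothermic. Raising T favours the endothermic direction — shift to the left.
The net shift is to the left. R is a product, so its amount decreases.

decreases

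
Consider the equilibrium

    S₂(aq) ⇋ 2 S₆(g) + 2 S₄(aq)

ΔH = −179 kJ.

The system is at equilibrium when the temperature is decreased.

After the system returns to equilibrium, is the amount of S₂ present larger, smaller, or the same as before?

decreases

The forward reaction is exothermic. Lowering T favours the exothermic direction — shift to the right.
The net shift is to the right. S₂ is a reactant, so its amount decreases.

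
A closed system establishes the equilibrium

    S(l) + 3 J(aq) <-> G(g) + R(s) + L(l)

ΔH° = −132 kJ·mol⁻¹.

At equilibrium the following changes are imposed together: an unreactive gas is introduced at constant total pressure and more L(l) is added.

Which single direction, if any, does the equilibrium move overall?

Adding inert gas at constant total pressure expands the volume and lowers every reacting partial pressure. With Δn_gas = 1 − 0 = +1, Q moves away from K toward the side with fewer gas moles, so the system shifts toward the side with more gas moles — to the right.
L is a pure liquid; its activity is 1 regardless of amount, so Q is unaffected — no shift from this change.
Only the nonzero effect(s) matter; the net shift is to the right.

right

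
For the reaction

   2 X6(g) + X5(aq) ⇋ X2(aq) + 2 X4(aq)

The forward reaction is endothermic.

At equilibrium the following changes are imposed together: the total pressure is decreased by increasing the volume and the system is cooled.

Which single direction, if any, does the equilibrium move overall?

Gas moles: reactants 2, products 0 (Δn_gas = -2). Expansion shifts the system toward the side with more moles of gas — to the left.
The forward reaction is endothermic. Lowering T favours the exothermic direction — shift to the left.
All effects act in the same direction — net shift to the left.

left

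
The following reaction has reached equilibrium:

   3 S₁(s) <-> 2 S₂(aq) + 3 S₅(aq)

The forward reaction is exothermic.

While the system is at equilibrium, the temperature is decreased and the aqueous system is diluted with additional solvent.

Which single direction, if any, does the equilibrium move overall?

The forward reaction is exothermic. Lowering T favours the exothermic direction — shift to the right.
Dilution lowers every aqueous concentration by the same factor. Δn_aq = 5 − 0 = +5, so the system shifts toward the side with more dissolved moles — to the right.
All effects act in the same direction — net shift to the right.

right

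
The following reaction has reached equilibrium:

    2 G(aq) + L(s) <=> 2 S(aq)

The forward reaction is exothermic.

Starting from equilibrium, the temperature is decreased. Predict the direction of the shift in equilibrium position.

right

The forward reaction is exothermic. Lowering T favours the exothermic direction — shift to the right.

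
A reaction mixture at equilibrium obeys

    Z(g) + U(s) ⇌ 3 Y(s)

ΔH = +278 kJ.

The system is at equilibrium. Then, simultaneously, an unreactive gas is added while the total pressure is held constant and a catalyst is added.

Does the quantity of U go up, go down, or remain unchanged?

Adding inert gas at constant total pressure expands the volume and lowers every reacting partial pressure. With Δn_gas = 0 − 1 = -1, Q moves away from K toward the side with fewer gas moles, so the system shifts toward the side with more gas moles — to the left.
A catalyst speeds both forward and reverse rates equally; it changes neither Q nor K — no shift from this change.
The net shift is to the left. U is a reactant, so its amount increases.

increases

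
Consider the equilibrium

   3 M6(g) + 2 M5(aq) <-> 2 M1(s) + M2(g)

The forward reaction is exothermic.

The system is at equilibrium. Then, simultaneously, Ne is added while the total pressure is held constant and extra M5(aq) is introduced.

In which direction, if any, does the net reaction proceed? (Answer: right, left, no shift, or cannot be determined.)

Adding inert gas at constant total pressure expands the volume and lowers every reacting partial pressure. With Δn_gas = 1 − 3 = -2, Q moves away from K toward the side with fewer gas moles, so the system shifts toward the side with more gas moles — to the left.
Adding M5 (aq), a reactant, drives the reaction to the right.
The individual effects push in opposite directions; without quantitative information the net direction cannot be determined.

cannot be determined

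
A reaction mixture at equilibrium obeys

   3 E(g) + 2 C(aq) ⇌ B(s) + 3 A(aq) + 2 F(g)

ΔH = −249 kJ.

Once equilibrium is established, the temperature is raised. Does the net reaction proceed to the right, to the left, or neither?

The forward reaction is exothermic. Raising T favours the endothermic direction — shift to the left.

left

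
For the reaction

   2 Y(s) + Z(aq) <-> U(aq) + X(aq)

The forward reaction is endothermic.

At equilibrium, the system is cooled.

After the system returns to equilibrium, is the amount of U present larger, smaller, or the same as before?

The forward reaction is endothermic. Lowering T favours the exothermic direction — shift to the left.
The net shift is to the left. U is a product, so its amount decreases.

decreases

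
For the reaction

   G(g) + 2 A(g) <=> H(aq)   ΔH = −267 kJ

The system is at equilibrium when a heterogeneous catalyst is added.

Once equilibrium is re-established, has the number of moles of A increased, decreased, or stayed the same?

unchanged

A catalyst speeds both forward and reverse rates equally; it changes neither Q nor K — no shift from this change.
No net shift occurs, so the amount of A is unchanged.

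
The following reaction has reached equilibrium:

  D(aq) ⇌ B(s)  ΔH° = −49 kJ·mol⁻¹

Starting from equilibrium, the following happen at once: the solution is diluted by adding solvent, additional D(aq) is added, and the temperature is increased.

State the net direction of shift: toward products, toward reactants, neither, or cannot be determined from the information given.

cannot be determined

Dilution lowers every aqueous concentration by the same factor. Δn_aq = 0 − 1 = -1, so the system shifts toward the side with more dissolved moles — to the left.
Adding D (aq), a reactant, drives the reaction to the right.
The forward reaction is exothermic. Raising T favours the endothermic direction — shift to the left.
The individual effects push in opposite directions; without quantitative information the net direction cannot be determined.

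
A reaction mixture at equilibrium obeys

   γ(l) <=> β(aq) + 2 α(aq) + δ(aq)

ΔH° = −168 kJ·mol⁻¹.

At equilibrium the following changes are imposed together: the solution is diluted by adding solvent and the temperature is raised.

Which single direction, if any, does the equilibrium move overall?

cannot be determined

Dilution lowers every aqueous concentration by the same factor. Δn_aq = 4 − 0 = +4, so the system shifts toward the side with more dissolved moles — to the right.
The forward reaction is exothermic. Raising T favours the endothermic direction — shift to the left.
The individual effects push in opposite directions; without quantitative information the net direction cannot be determined.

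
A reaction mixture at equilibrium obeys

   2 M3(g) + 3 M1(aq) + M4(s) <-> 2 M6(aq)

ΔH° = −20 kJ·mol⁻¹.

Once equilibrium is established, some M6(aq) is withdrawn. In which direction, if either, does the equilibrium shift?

Removing M6 (aq), a product, drives the reaction to the right.

right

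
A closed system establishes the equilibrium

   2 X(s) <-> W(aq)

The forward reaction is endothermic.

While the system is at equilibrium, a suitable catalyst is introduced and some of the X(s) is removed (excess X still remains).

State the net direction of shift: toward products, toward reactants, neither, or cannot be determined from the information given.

no shift

A catalyst speeds both forward and reverse rates equally; it changes neither Q nor K — no shift from this change.
X is a pure solid; its activity is 1 regardless of amount, so Q is unaffected — no shift from this change.
None of the changes alters Q relative to K, so there is no net shift.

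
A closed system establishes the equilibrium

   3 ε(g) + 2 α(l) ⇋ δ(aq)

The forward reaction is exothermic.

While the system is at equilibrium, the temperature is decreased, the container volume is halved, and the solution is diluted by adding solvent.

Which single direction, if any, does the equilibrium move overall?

The forward reaction is exothermic. Lowering T favours the exothermic direction — shift to the right.
Gas moles: reactants 3, products 0 (Δn_gas = -3). Compression shifts the system toward the side with fewer moles of gas — to the right.
Dilution lowers every aqueous concentration by the same factor. Δn_aq = 1 − 0 = +1, so the system shifts toward the side with more dissolved moles — to the right.
All effects act in the same direction — net shift to the right.

right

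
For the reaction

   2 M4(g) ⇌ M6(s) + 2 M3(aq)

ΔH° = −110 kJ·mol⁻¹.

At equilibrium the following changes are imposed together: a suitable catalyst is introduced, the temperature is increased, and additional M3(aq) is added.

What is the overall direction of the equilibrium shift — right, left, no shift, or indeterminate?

A catalyst speeds both forward and reverse rates equally; it changes neither Q nor K — no shift from this change.
The forward reaction is exothermic. Raising T favours the endothermic direction — shift to the left.
Adding M3 (aq), a product, drives the reaction to the left.
Only the nonzero effect(s) matter; the net shift is to the left.

left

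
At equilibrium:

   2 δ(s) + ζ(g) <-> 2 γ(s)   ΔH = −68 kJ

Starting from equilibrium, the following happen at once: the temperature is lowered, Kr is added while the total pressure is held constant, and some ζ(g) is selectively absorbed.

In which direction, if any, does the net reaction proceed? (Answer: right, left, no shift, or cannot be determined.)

cannot be determined

The forward reaction is exothermic. Lowering T favours the exothermic direction — shift to the right.
Adding inert gas at constant total pressure expands the volume and lowers every reacting partial pressure. With Δn_gas = 0 − 1 = -1, Q moves away from K toward the side with fewer gas moles, so the system shifts toward the side with more gas moles — to the left.
Removing ζ (g), a reactant, drives the reaction to the left.
The individual effects push in opposite directions; without quantitative information the net direction cannot be determined.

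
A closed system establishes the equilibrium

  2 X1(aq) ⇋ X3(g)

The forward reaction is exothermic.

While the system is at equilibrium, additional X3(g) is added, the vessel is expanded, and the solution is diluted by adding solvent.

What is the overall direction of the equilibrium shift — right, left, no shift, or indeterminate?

cannot be determined

Adding X3 (g), a product, drives the reaction to the left.
Gas moles: reactants 0, products 1 (Δn_gas = +1). Expansion shifts the system toward the side with more moles of gas — to the right.
Dilution lowers every aqueous concentration by the same factor. Δn_aq = 0 − 2 = -2, so the system shifts toward the side with more dissolved moles — to the left.
The individual effects push in opposite directions; without quantitative information the net direction cannot be determined.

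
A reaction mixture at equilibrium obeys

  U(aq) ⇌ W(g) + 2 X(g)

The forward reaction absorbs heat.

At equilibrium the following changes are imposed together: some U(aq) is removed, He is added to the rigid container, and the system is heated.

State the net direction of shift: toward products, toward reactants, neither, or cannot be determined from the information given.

Removing U (aq), a reactant, drives the reaction to the left.
At constant volume, adding an inert gas leaves every reacting species' partial pressure unchanged, so Q is unchanged — no shift from this change.
The forward reaction is endothermic. Raising T favours the endothermic direction — shift to the right.
The individual effects push in opposite directions; without quantitative information the net direction cannot be determined.

cannot be determined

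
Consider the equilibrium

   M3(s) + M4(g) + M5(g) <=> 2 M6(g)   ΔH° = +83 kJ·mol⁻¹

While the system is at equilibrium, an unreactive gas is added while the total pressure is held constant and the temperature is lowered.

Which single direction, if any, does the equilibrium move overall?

left

Adding inert gas at constant total pressure expands the volume, scaling every reacting partial pressure by the same factor. Δn_gas = 2 − 2 = 0, so Q is unchanged — no shift.
The forward reaction is endothermic. Lowering T favours the exothermic direction — shift to the left.
Only the nonzero effect(s) matter; the net shift is to the left.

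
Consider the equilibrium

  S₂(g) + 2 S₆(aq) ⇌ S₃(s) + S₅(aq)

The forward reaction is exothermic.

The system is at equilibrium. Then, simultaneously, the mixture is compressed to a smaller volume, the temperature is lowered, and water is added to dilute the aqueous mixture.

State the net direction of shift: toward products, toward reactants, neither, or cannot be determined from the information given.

cannot be determined

Gas moles: reactants 1, products 0 (Δn_gas = -1). Compression shifts the system toward the side with fewer moles of gas — to the right.
The forward reaction is exothermic. Lowering T favours the exothermic direction — shift to the right.
Dilution lowers every aqueous concentration by the same factor. Δn_aq = 1 − 2 = -1, so the system shifts toward the side with more dissolved moles — to the left.
The individual effects push in opposite directions; without quantitative information the net direction cannot be determined.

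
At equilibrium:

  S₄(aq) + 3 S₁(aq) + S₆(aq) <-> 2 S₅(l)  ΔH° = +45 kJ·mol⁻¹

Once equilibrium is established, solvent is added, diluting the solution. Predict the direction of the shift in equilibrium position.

Dilution lowers every aqueous concentration by the same factor. Δn_aq = 0 − 5 = -5, so the system shifts toward the side with more dissolved moles — to the left.

left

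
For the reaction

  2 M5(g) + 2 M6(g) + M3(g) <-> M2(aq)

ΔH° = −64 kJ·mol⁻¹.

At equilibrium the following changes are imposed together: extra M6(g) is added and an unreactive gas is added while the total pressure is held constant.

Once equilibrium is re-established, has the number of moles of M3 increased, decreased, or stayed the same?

Adding M6 (g), a reactant, drives the reaction to the right.
Adding inert gas at constant total pressure expands the volume and lowers every reacting partial pressure. With Δn_gas = 0 − 5 = -5, Q moves away from K toward the side with fewer gas moles, so the system shifts toward the side with more gas moles — to the left.
The two effects oppose each other, so the net shift — and hence the change in M3 — cannot be determined from the given information.

cannot be determined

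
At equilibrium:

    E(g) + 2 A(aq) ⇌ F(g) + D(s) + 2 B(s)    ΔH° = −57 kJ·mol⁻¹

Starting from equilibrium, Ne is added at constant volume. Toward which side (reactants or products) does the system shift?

no shift

At constant volume, adding an inert gas leaves every reacting species' partial pressure unchanged, so Q is unchanged — no shift from this change.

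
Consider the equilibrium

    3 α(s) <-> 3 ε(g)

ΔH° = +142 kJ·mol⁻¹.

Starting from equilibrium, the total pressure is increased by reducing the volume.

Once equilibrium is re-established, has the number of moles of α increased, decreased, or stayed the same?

increases

Gas moles: reactants 0, products 3 (Δn_gas = +3). Compression shifts the system toward the side with fewer moles of gas — to the left.
The net shift is to the left. α is a reactant, so its amount increases.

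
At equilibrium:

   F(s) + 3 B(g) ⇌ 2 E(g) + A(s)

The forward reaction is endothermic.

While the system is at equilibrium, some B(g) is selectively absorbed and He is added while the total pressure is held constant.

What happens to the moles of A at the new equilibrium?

decreases

Removing B (g), a reactant, drives the reaction to the left.
Adding inert gas at constant total pressure expands the volume and lowers every reacting partial pressure. With Δn_gas = 2 − 3 = -1, Q moves away from K toward the side with fewer gas moles, so the system shifts toward the side with more gas moles — to the left.
The net shift is to the left. A is a product, so its amount decreases.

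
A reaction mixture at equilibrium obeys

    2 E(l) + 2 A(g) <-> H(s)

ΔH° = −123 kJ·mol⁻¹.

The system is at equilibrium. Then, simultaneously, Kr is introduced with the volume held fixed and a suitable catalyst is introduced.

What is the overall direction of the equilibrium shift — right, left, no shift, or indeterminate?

no shift

At constant volume, adding an inert gas leaves every reacting species' partial pressure unchanged, so Q is unchanged — no shift from this change.
A catalyst speeds both forward and reverse rates equally; it changes neither Q nor K — no shift from this change.
None of the changes alters Q relative to K, so there is no net shift.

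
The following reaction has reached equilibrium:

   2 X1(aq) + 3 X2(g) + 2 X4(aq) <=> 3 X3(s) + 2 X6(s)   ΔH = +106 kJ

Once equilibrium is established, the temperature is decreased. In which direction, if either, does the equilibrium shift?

The forward reaction is endothermic. Lowering T favours the exothermic direction — shift to the left.

left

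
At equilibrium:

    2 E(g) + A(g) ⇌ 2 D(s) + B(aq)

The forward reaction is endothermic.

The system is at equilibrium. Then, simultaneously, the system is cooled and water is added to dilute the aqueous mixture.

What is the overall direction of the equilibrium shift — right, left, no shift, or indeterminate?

The forward reaction is endothermic. Lowering T favours the exothermic direction — shift to the left.
Dilution lowers every aqueous concentration by the same factor. Δn_aq = 1 − 0 = +1, so the system shifts toward the side with more dissolved moles — to the right.
The individual effects push in opposite directions; without quantitative information the net direction cannot be determined.

cannot be determined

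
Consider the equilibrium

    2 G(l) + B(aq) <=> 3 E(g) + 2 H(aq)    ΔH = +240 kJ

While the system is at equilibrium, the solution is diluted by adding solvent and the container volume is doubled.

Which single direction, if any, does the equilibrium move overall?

right

Dilution lowers every aqueous concentration by the same factor. Δn_aq = 2 − 1 = +1, so the system shifts toward the side with more dissolved moles — to the right.
Gas moles: reactants 0, products 3 (Δn_gas = +3). Expansion shifts the system toward the side with more moles of gas — to the right.
All effects act in the same direction — net shift to the right.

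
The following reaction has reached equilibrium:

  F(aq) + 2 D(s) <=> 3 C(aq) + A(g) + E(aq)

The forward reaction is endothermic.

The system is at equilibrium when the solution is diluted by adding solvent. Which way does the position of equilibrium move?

right

Dilution lowers every aqueous concentration by the same factor. Δn_aq = 4 − 1 = +3, so the system shifts toward the side with more dissolved moles — to the right.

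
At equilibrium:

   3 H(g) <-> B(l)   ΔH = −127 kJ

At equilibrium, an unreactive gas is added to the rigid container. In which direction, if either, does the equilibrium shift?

no shift

At constant volume, adding an inert gas leaves every reacting species' partial pressure unchanged, so Q is unchanged — no shift from this change.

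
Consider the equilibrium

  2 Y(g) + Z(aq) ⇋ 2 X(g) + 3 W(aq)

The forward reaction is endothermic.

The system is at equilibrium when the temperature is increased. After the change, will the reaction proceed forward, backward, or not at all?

The forward reaction is endothermic. Raising T favours the endothermic direction — shift to the right.

right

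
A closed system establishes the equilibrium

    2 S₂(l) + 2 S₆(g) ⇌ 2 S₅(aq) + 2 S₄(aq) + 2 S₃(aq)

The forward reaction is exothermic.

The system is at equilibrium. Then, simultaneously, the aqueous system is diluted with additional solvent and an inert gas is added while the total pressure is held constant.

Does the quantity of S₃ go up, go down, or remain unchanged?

Dilution lowers every aqueous concentration by the same factor. Δn_aq = 6 − 0 = +6, so the system shifts toward the side with more dissolved moles — to the right.
Adding inert gas at constant total pressure expands the volume and lowers every reacting partial pressure. With Δn_gas = 0 − 2 = -2, Q moves away from K toward the side with fewer gas moles, so the system shifts toward the side with more gas moles — to the left.
The two effects oppose each other, so the net shift — and hence the change in S₃ — cannot be determined from the given information.

cannot be determined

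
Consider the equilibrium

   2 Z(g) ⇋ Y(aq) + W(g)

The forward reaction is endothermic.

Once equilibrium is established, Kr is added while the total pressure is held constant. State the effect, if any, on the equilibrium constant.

unchanged

The equilibrium constant depends only on temperature. This perturbation may move the position of equilibrium, but since T is unchanged, K itself is unchanged.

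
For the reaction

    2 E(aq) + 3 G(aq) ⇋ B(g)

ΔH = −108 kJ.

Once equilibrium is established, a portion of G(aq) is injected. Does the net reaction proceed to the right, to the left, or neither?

Adding G (aq), a reactant, drives the reaction to the right.

right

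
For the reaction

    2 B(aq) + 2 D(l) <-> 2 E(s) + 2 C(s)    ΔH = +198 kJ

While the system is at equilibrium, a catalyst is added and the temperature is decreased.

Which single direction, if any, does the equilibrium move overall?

left

A catalyst speeds both forward and reverse rates equally; it changes neither Q nor K — no shift from this change.
The forward reaction is endothermic. Lowering T favours the exothermic direction — shift to the left.
Only the nonzero effect(s) matter; the net shift is to the left.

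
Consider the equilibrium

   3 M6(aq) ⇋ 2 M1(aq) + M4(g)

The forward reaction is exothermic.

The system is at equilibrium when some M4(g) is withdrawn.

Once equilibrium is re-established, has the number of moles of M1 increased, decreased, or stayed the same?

increases

Removing M4 (g), a product, drives the reaction to the right.
The net shift is to the right. M1 is a product, so its amount increases.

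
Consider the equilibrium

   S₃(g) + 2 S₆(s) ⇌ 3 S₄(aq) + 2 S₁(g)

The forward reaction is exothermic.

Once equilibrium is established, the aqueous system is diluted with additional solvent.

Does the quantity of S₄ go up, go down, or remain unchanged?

Dilution lowers every aqueous concentration by the same factor. Δn_aq = 3 − 0 = +3, so the system shifts toward the side with more dissolved moles — to the right.
The net shift is to the right. S₄ is a product, so its amount increases.

increases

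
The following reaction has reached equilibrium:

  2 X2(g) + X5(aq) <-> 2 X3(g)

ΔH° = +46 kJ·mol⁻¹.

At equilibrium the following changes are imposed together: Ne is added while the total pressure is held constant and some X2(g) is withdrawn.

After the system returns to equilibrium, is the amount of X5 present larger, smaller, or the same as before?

increases

Adding inert gas at constant total pressure expands the volume, scaling every reacting partial pressure by the same factor. Δn_gas = 2 − 2 = 0, so Q is unchanged — no shift.
Removing X2 (g), a reactant, drives the reaction to the left.
The net shift is to the left. X5 is a reactant, so its amount increases.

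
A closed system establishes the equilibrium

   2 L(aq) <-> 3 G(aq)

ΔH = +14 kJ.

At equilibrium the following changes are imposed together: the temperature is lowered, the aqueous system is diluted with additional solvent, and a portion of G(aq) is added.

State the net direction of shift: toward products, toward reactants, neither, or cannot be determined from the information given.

cannot be determined

The forward reaction is endothermic. Lowering T favours the exothermic direction — shift to the left.
Dilution lowers every aqueous concentration by the same factor. Δn_aq = 3 − 2 = +1, so the system shifts toward the side with more dissolved moles — to the right.
Adding G (aq), a product, drives the reaction to the left.
The individual effects push in opposite directions; without quantitative information the net direction cannot be determined.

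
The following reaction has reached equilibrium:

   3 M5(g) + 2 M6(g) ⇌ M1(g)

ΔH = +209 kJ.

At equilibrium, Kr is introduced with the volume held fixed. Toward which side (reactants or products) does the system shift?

no shift

At constant volume, adding an inert gas leaves every reacting species' partial pressure unchanged, so Q is unchanged — no shift from this change.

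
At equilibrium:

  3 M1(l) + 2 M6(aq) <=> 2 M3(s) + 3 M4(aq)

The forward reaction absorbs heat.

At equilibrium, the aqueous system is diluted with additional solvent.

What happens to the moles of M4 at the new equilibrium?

Dilution lowers every aqueous concentration by the same factor. Δn_aq = 3 − 2 = +1, so the system shifts toward the side with more dissolved moles — to the right.
The net shift is to the right. M4 is a product, so its amount increases.

increases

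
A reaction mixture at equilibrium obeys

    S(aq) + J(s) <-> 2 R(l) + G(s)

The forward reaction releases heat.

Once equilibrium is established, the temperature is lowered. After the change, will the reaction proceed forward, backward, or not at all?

right

The forward reaction is exothermic. Lowering T favours the exothermic direction — shift to the right.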